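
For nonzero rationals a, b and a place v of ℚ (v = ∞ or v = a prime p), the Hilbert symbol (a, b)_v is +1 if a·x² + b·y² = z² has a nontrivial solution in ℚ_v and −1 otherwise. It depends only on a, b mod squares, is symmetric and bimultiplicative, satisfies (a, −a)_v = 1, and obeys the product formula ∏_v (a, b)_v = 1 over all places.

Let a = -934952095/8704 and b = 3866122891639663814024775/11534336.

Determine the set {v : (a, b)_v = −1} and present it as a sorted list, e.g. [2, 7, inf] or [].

[2, 11, 13, 17]

(a, b) ≡ (-1870, 46189) mod (ℚ^×)²; places V = {2, 3, 5, 7, 11, 13, 17, 19, 31, ∞}.
(a,b)_17: α=-1, u≡8; β=3, v≡12 (mod 17); (8|17)=+1, (12|17)=-1; sign (−1)^0·+1^3·-1^-1 = -1.
(a,b)_31: α=2, u≡12; β=4, v≡21 (mod 31); (12|31)=-1, (21|31)=-1; sign (−1)^0·-1^4·-1^2 = +1.
(a,b)_∞: sgn(-1870)=−, sgn(46189)=+, so +1.
(a,b)_19: α=2, u≡7; β=5, v≡3 (mod 19); (7|19)=+1, (3|19)=-1; sign (−1)^0·+1^5·-1^2 = +1.
(a,b)_5: α=1, u≡4; β=2, v≡1 (mod 5); (4|5)=+1, (1|5)=+1; sign (−1)^0·+1^2·+1^1 = +1.
(a,b)_2: α=-9, β=-20; u≡1, v≡5 (mod 8); ε(u)ε(v)=0·0, αω(v)=-9·1, βω(u)=-20·0; sum ≡ 1  ⇒  -1.
(a,b)_11: α=1, u≡8; β=-1, v≡8 (mod 11); (8|11)=-1, (8|11)=-1; sign (−1)^1·-1^-1·-1^1 = -1.
(a,b)_13: α=0, u≡2; β=1, v≡1 (mod 13); (2|13)=-1, (1|13)=+1; sign (−1)^0·-1^1·+1^0 = -1.
(a,b)_7: α=2, u≡5; β=6, v≡6 (mod 7); (5|7)=-1, (6|7)=-1; sign (−1)^0·-1^6·-1^2 = +1.
(a,b)_3: α=0, u≡2; β=2, v≡1 (mod 3); (2|3)=-1, (1|3)=+1; sign (−1)^0·-1^2·+1^0 = +1.
(-1870, 46189 / ℚ) ramifies at {2, 11, 13, 17}: a division algebra.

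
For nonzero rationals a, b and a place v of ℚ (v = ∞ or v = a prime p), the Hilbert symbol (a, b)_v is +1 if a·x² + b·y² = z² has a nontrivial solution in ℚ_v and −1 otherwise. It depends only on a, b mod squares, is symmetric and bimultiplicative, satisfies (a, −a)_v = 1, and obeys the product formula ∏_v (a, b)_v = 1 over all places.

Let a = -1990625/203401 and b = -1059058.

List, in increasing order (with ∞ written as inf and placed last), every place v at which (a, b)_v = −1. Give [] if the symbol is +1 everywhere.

[2, 5, 7, inf]

(a, b) ≡ (-65, -2002) mod (ℚ^×)²; places V = {2, 5, 7, 11, 13, 23, 41, ∞}.
(a,b)_5: α=5, u≡3; β=0, v≡2 (mod 5); (3|5)=-1, (2|5)=-1; sign (−1)^0·-1^0·-1^5 = -1.
(a,b)_∞: sgn(-65)=−, sgn(-2002)=−, so -1.
(a,b)_2: α=0, β=1; u≡7, v≡7 (mod 8); ε(u)ε(v)=1·1, αω(v)=0·0, βω(u)=1·0; sum ≡ 1  ⇒  -1.
(a,b)_41: α=-2, u≡17; β=0, v≡13 (mod 41); (17|41)=-1, (13|41)=-1; sign (−1)^0·-1^0·-1^-2 = +1.
(a,b)_13: α=1, u≡5; β=1, v≡5 (mod 13); (5|13)=-1, (5|13)=-1; sign (−1)^0·-1^1·-1^1 = +1.
(a,b)_23: α=0, u≡4; β=2, v≡22 (mod 23); (4|23)=+1, (22|23)=-1; sign (−1)^0·+1^2·-1^0 = +1.
(a,b)_7: α=2, u≡5; β=1, v≡4 (mod 7); (5|7)=-1, (4|7)=+1; sign (−1)^0·-1^1·+1^2 = -1.
(a,b)_11: α=-2, u≡5; β=1, v≡5 (mod 11); (5|11)=+1, (5|11)=+1; sign (−1)^0·+1^1·+1^-2 = +1.
|Ram(-65, -2002)| = 4, even; anisotropic at {2, 5, 7, ∞}.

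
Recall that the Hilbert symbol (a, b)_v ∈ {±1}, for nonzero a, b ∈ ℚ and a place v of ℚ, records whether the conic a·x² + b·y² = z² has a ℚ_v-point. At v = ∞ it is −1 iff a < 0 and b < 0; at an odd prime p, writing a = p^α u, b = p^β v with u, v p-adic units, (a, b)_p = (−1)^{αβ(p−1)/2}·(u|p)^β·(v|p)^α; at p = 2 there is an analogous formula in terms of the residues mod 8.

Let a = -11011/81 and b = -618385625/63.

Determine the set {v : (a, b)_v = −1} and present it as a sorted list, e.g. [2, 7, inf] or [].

(a, b) ≡ (-91, -57239) mod (ℚ^×)²; places V = {2, 3, 5, 7, 11, 13, 17, 37, ∞}.
(a,b)_17: α=0, u≡3; β=1, v≡9 (mod 17); (3|17)=-1, (9|17)=+1; sign (−1)^0·-1^1·+1^0 = -1.
(a,b)_3: α=-4, u≡2; β=-2, v≡1 (mod 3); (2|3)=-1, (1|3)=+1; sign (−1)^0·-1^-2·+1^-4 = +1.
(a,b)_37: α=0, u≡18; β=1, v≡7 (mod 37); (18|37)=-1, (7|37)=+1; sign (−1)^0·-1^1·+1^0 = -1.
(a,b)_∞: sgn(-91)=−, sgn(-57239)=−, so -1.
(a,b)_2: α=0, β=0; u≡5, v≡1 (mod 8); ε(u)ε(v)=0·0, αω(v)=0·0, βω(u)=0·1; sum ≡ 0  ⇒  +1.
(a,b)_5: α=0, u≡4; β=4, v≡1 (mod 5); (4|5)=+1, (1|5)=+1; sign (−1)^0·+1^4·+1^0 = +1.
(a,b)_11: α=2, u≡2; β=2, v≡1 (mod 11); (2|11)=-1, (1|11)=+1; sign (−1)^0·-1^2·+1^2 = +1.
(a,b)_7: α=1, u≡4; β=-1, v≡5 (mod 7); (4|7)=+1, (5|7)=-1; sign (−1)^1·+1^-1·-1^1 = +1.
(a,b)_13: α=1, u≡8; β=1, v≡10 (mod 13); (8|13)=-1, (10|13)=+1; sign (−1)^0·-1^1·+1^1 = -1.
Ram(-91, -57239) = {13, 17, 37, ∞}; no ℚ_13-point on the conic.

[13, 17, 37, inf]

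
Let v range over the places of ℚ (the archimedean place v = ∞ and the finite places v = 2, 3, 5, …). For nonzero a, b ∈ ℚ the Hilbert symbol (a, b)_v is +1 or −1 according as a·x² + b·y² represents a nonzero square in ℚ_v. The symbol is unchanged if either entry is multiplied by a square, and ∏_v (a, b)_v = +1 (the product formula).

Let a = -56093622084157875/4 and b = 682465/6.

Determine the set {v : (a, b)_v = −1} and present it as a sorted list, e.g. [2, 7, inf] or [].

[2, 7, 17, 31]

(a, b) ≡ (-120435, 4094790) mod (ℚ^×)²; places V = {2, 3, 5, 7, 17, 31, 37, ∞}.
(a,b)_∞: sgn(-120435)=−, sgn(4094790)=+, so +1.
(a,b)_37: α=3, u≡7; β=1, v≡34 (mod 37); (7|37)=+1, (34|37)=+1; sign (−1)^0·+1^1·+1^3 = +1.
(a,b)_7: α=3, u≡2; β=1, v≡1 (mod 7); (2|7)=+1, (1|7)=+1; sign (−1)^1·+1^1·+1^3 = -1.
(a,b)_17: α=2, u≡7; β=1, v≡7 (mod 17); (7|17)=-1, (7|17)=-1; sign (−1)^0·-1^1·-1^2 = -1.
(a,b)_5: α=3, u≡3; β=1, v≡3 (mod 5); (3|5)=-1, (3|5)=-1; sign (−1)^0·-1^1·-1^3 = +1.
(a,b)_2: α=-2, β=-1; u≡5, v≡3 (mod 8); ε(u)ε(v)=0·1, αω(v)=-2·1, βω(u)=-1·1; sum ≡ 1  ⇒  -1.
(a,b)_3: α=1, u≡1; β=-1, v≡2 (mod 3); (1|3)=+1, (2|3)=-1; sign (−1)^1·+1^-1·-1^1 = +1.
(a,b)_31: α=3, u≡15; β=1, v≡6 (mod 31); (15|31)=-1, (6|31)=-1; sign (−1)^1·-1^1·-1^3 = -1.
(-120435, 4094790 / ℚ) ramifies at {2, 7, 17, 31}: a division algebra.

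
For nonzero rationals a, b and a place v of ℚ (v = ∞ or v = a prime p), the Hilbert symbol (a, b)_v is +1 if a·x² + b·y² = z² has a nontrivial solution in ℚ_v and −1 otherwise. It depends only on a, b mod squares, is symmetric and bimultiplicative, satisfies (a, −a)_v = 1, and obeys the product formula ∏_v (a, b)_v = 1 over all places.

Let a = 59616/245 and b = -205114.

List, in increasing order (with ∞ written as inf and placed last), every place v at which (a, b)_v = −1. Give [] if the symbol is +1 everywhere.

[2, 7]

Mod squares: a ≡ 230, b ≡ -4186. Check v ∈ {∞, 2, 3, 5, 7, 13, 23}.
v=7: a=7^-2·(≡5), b=7^3·(≡4) mod 7; (5|7)=-1, (4|7)=+1; (−1)^{-2·3·3}·(-1)^3·(+1)^-2 = -1.
v=∞: 230 > 0 and -4186 < 0  ⇒  (a,b)_∞ = +1.
v=2: v_2(a)=5, v_2(b)=1; units ≡ 3, 3 (mod 8); ε·ε+αω+βω = 1·1+5·1+1·1 ≡ 1  ⇒  (a,b)_2 = -1.
v=3: a=3^4·(≡2), b=3^0·(≡2) mod 3; (2|3)=-1, (2|3)=-1; (−1)^{4·0·1}·(-1)^0·(-1)^4 = +1.
v=5: a=5^-1·(≡4), b=5^0·(≡1) mod 5; (4|5)=+1, (1|5)=+1; (−1)^{-1·0·2}·(+1)^0·(+1)^-1 = +1.
v=13: a=13^0·(≡1), b=13^1·(≡4) mod 13; (1|13)=+1, (4|13)=+1; (−1)^{0·1·6}·(+1)^1·(+1)^0 = +1.
v=23: a=23^1·(≡21), b=23^1·(≡6) mod 23; (21|23)=-1, (6|23)=+1; (−1)^{1·1·11}·(-1)^1·(+1)^1 = +1.
|Ram(230, -4186)| = 2, even; anisotropic at {2, 7}.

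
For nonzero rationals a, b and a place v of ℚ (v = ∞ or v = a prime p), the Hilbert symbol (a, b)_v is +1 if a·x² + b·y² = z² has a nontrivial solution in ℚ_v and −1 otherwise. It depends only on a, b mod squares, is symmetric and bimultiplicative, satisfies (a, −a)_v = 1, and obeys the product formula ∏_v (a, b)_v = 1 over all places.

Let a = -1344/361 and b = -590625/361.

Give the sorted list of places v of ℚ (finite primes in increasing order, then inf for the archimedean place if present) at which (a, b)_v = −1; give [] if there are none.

[2, inf]

(a, b) ≡ (-21, -105) mod (ℚ^×)²; places V = {2, 3, 5, 7, 19, ∞}.
(a,b)_7: α=1, u≡1; β=1, v≡6 (mod 7); (1|7)=+1, (6|7)=-1; sign (−1)^1·+1^1·-1^1 = +1.
(a,b)_2: α=6, β=0; u≡3, v≡7 (mod 8); ε(u)ε(v)=1·1, αω(v)=6·0, βω(u)=0·1; sum ≡ 1  ⇒  -1.
(a,b)_19: α=-2, u≡5; β=-2, v≡9 (mod 19); (5|19)=+1, (9|19)=+1; sign (−1)^0·+1^-2·+1^-2 = +1.
(a,b)_∞: sgn(-21)=−, sgn(-105)=−, so -1.
(a,b)_3: α=1, u≡2; β=3, v≡1 (mod 3); (2|3)=-1, (1|3)=+1; sign (−1)^1·-1^3·+1^1 = +1.
(a,b)_5: α=0, u≡1; β=5, v≡1 (mod 5); (1|5)=+1, (1|5)=+1; sign (−1)^0·+1^5·+1^0 = +1.
(-21, -105 / ℚ) ramifies at {2, ∞}: a division algebra.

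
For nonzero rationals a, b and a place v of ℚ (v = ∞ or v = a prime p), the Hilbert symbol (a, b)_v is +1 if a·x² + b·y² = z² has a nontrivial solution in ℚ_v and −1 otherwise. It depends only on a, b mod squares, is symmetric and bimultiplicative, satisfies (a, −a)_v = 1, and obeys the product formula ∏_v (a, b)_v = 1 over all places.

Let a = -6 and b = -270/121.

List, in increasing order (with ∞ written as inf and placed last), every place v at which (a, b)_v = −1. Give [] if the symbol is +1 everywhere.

Mod squares: a ≡ -6, b ≡ -30. Check v ∈ {∞, 2, 3, 5, 11}.
v=2: v_2(a)=1, v_2(b)=1; units ≡ 5, 1 (mod 8); ε·ε+αω+βω = 0·0+1·0+1·1 ≡ 1  ⇒  (a,b)_2 = -1.
v=3: a=3^1·(≡1), b=3^3·(≡2) mod 3; (1|3)=+1, (2|3)=-1; (−1)^{1·3·1}·(+1)^3·(-1)^1 = +1.
v=∞: -6 < 0 and -30 < 0  ⇒  (a,b)_∞ = -1.
v=11: a=11^0·(≡5), b=11^-2·(≡5) mod 11; (5|11)=+1, (5|11)=+1; (−1)^{0·-2·5}·(+1)^-2·(+1)^0 = +1.
v=5: a=5^0·(≡4), b=5^1·(≡1) mod 5; (4|5)=+1, (1|5)=+1; (−1)^{0·1·2}·(+1)^1·(+1)^0 = +1.
|Ram(-6, -30)| = 2, even; anisotropic at {2, ∞}.

[2, inf]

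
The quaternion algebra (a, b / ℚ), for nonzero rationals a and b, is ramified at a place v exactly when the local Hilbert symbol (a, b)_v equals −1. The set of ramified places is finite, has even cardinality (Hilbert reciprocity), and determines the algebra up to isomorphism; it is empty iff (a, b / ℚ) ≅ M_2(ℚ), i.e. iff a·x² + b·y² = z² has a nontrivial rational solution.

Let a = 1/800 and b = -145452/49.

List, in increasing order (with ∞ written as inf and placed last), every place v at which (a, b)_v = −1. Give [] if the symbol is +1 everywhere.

[2, 3]

(a, b) ≡ (2, -36363) mod (ℚ^×)²; places V = {2, 3, 5, 7, 17, 23, 31, ∞}.
(a,b)_2: α=-5, β=2; u≡1, v≡5 (mod 8); ε(u)ε(v)=0·0, αω(v)=-5·1, βω(u)=2·0; sum ≡ 1  ⇒  -1.
(a,b)_31: α=0, u≡5; β=1, v≡8 (mod 31); (5|31)=+1, (8|31)=+1; sign (−1)^0·+1^1·+1^0 = +1.
(a,b)_17: α=0, u≡1; β=1, v≡11 (mod 17); (1|17)=+1, (11|17)=-1; sign (−1)^0·+1^1·-1^0 = +1.
(a,b)_23: α=0, u≡9; β=1, v≡8 (mod 23); (9|23)=+1, (8|23)=+1; sign (−1)^0·+1^1·+1^0 = +1.
(a,b)_∞: sgn(2)=+, sgn(-36363)=−, so +1.
(a,b)_7: α=0, u≡4; β=-2, v≡1 (mod 7); (4|7)=+1, (1|7)=+1; sign (−1)^0·+1^-2·+1^0 = +1.
(a,b)_5: α=-2, u≡3; β=0, v≡2 (mod 5); (3|5)=-1, (2|5)=-1; sign (−1)^0·-1^0·-1^-2 = +1.
(a,b)_3: α=0, u≡2; β=1, v≡2 (mod 3); (2|3)=-1, (2|3)=-1; sign (−1)^0·-1^1·-1^0 = -1.
Ram(2, -36363) = {2, 3}; no ℚ_2-point on the conic.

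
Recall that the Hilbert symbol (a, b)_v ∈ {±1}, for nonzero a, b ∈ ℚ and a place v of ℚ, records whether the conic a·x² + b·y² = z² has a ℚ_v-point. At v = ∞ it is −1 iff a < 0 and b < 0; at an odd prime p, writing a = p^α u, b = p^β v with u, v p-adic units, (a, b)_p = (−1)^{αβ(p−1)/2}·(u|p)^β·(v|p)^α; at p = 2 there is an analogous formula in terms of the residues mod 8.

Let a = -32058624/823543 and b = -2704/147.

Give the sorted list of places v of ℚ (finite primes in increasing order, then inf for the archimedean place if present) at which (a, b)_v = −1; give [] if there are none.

Mod squares: a ≡ -5187, b ≡ -3. Check v ∈ {∞, 2, 3, 7, 13, 19}.
v=7: a=7^-7·(≡4), b=7^-2·(≡4) mod 7; (4|7)=+1, (4|7)=+1; (−1)^{-7·-2·3}·(+1)^-2·(+1)^-7 = +1.
v=2: v_2(a)=8, v_2(b)=4; units ≡ 5, 5 (mod 8); ε·ε+αω+βω = 0·0+8·1+4·1 ≡ 0  ⇒  (a,b)_2 = +1.
v=∞: -5187 < 0 and -3 < 0  ⇒  (a,b)_∞ = -1.
v=13: a=13^3·(≡12), b=13^2·(≡9) mod 13; (12|13)=+1, (9|13)=+1; (−1)^{3·2·6}·(+1)^2·(+1)^3 = +1.
v=19: a=19^1·(≡8), b=19^0·(≡5) mod 19; (8|19)=-1, (5|19)=+1; (−1)^{1·0·9}·(-1)^0·(+1)^1 = +1.
v=3: a=3^1·(≡2), b=3^-1·(≡2) mod 3; (2|3)=-1, (2|3)=-1; (−1)^{1·-1·1}·(-1)^-1·(-1)^1 = -1.
Ram(-5187, -3) = {3, ∞}; no ℚ_3-point on the conic.

[3, inf]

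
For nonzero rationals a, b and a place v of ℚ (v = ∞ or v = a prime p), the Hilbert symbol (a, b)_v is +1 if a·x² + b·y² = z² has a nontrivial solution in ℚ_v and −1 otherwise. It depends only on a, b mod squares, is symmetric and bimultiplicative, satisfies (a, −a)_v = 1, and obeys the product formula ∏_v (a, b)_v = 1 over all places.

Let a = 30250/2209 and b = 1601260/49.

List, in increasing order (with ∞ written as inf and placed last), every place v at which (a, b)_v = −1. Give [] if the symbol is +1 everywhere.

(a, b) ≡ (10, 115) mod (ℚ^×)²; places V = {2, 5, 7, 11, 23, 47, 59, ∞}.
(a,b)_23: α=0, u≡5; β=1, v≡15 (mod 23); (5|23)=-1, (15|23)=-1; sign (−1)^0·-1^1·-1^0 = -1.
(a,b)_59: α=0, u≡47; β=2, v≡13 (mod 59); (47|59)=-1, (13|59)=-1; sign (−1)^0·-1^2·-1^0 = +1.
(a,b)_5: α=3, u≡3; β=1, v≡3 (mod 5); (3|5)=-1, (3|5)=-1; sign (−1)^0·-1^1·-1^3 = +1.
(a,b)_7: α=0, u≡6; β=-2, v≡3 (mod 7); (6|7)=-1, (3|7)=-1; sign (−1)^0·-1^-2·-1^0 = +1.
(a,b)_2: α=1, β=2; u≡5, v≡3 (mod 8); ε(u)ε(v)=0·1, αω(v)=1·1, βω(u)=2·1; sum ≡ 1  ⇒  -1.
(a,b)_47: α=-2, u≡29; β=0, v≡32 (mod 47); (29|47)=-1, (32|47)=+1; sign (−1)^0·-1^0·+1^-2 = +1.
(a,b)_11: α=2, u≡7; β=0, v≡9 (mod 11); (7|11)=-1, (9|11)=+1; sign (−1)^0·-1^0·+1^2 = +1.
(a,b)_∞: sgn(10)=+, sgn(115)=+, so +1.
|Ram(10, 115)| = 2, even; anisotropic at {2, 23}.

[2, 23]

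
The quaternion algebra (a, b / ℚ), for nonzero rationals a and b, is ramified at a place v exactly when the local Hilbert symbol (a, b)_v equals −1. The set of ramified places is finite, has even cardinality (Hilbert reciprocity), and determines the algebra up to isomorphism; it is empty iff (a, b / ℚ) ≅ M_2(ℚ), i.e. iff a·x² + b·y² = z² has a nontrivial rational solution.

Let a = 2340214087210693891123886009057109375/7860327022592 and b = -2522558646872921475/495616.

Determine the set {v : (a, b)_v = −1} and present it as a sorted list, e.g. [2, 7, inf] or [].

(a, b) ≡ (30590, -24531) mod (ℚ^×)²; places V = {2, 3, 5, 7, 11, 13, 17, 19, 23, 37, ∞}.
(a,b)_37: α=2, u≡28; β=1, v≡1 (mod 37); (28|37)=+1, (1|37)=+1; sign (−1)^0·+1^1·+1^2 = +1.
(a,b)_23: α=3, u≡10; β=2, v≡15 (mod 23); (10|23)=-1, (15|23)=-1; sign (−1)^0·-1^2·-1^3 = -1.
(a,b)_7: α=3, u≡1; β=2, v≡1 (mod 7); (1|7)=+1, (1|7)=+1; sign (−1)^0·+1^2·+1^3 = +1.
(a,b)_13: α=6, u≡10; β=3, v≡8 (mod 13); (10|13)=+1, (8|13)=-1; sign (−1)^0·+1^3·-1^6 = +1.
(a,b)_∞: sgn(30590)=+, sgn(-24531)=−, so +1.
(a,b)_5: α=7, u≡3; β=2, v≡1 (mod 5); (3|5)=-1, (1|5)=+1; sign (−1)^0·-1^2·+1^7 = +1.
(a,b)_19: α=3, u≡2; β=2, v≡7 (mod 19); (2|19)=-1, (7|19)=+1; sign (−1)^0·-1^2·+1^3 = +1.
(a,b)_17: α=6, u≡7; β=3, v≡4 (mod 17); (7|17)=-1, (4|17)=+1; sign (−1)^0·-1^3·+1^6 = -1.
(a,b)_3: α=8, u≡2; β=3, v≡1 (mod 3); (2|3)=-1, (1|3)=+1; sign (−1)^0·-1^3·+1^8 = -1.
(a,b)_2: α=-29, β=-12; u≡7, v≡5 (mod 8); ε(u)ε(v)=1·0, αω(v)=-29·1, βω(u)=-12·0; sum ≡ 1  ⇒  -1.
(a,b)_11: α=-4, u≡7; β=-2, v≡7 (mod 11); (7|11)=-1, (7|11)=-1; sign (−1)^0·-1^-2·-1^-4 = +1.
Ram(30590, -24531) = {2, 3, 17, 23}; no ℚ_2-point on the conic.

[2, 3, 17, 23]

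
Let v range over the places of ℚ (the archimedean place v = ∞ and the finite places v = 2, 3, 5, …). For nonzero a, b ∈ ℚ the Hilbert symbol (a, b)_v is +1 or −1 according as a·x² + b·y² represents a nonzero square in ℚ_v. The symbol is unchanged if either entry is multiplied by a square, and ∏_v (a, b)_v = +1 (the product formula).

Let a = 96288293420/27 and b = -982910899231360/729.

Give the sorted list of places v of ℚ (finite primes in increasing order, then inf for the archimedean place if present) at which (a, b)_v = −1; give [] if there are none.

[3, 11, 17, 23]

Mod squares: a ≡ 5865, b ≡ -1247290. Check v ∈ {∞, 2, 3, 5, 11, 17, 23, 29}.
v=3: a=3^-3·(≡2), b=3^-6·(≡2) mod 3; (2|3)=-1, (2|3)=-1; (−1)^{-3·-6·1}·(-1)^-6·(-1)^-3 = -1.
v=29: a=29^2·(≡9), b=29^3·(≡18) mod 29; (9|29)=+1, (18|29)=-1; (−1)^{2·3·14}·(+1)^3·(-1)^2 = +1.
v=23: a=23^1·(≡13), b=23^1·(≡13) mod 23; (13|23)=+1, (13|23)=+1; (−1)^{1·1·11}·(+1)^1·(+1)^1 = -1.
v=17: a=17^1·(≡10), b=17^1·(≡9) mod 17; (10|17)=-1, (9|17)=+1; (−1)^{1·1·8}·(-1)^1·(+1)^1 = -1.
v=2: v_2(a)=2, v_2(b)=7; units ≡ 1, 3 (mod 8); ε·ε+αω+βω = 0·1+2·1+7·0 ≡ 0  ⇒  (a,b)_2 = +1.
v=11: a=11^4·(≡10), b=11^5·(≡3) mod 11; (10|11)=-1, (3|11)=+1; (−1)^{4·5·5}·(-1)^5·(+1)^4 = -1.
v=5: a=5^1·(≡2), b=5^1·(≡2) mod 5; (2|5)=-1, (2|5)=-1; (−1)^{1·1·2}·(-1)^1·(-1)^1 = +1.
v=∞: 5865 > 0 and -1247290 < 0  ⇒  (a,b)_∞ = +1.
Ram(5865, -1247290) = {3, 11, 17, 23}; no ℚ_3-point on the conic.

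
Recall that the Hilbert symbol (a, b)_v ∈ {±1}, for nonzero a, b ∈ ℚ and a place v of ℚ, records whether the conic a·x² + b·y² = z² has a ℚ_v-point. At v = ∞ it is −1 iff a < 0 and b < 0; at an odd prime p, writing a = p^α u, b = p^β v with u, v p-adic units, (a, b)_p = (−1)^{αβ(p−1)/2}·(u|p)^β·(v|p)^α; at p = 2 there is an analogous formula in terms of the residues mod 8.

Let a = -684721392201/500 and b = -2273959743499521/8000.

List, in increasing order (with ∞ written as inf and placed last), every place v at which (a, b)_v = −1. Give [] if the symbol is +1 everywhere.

[2, 17, 43, inf]

Mod squares: a ≡ -38812445, b ≡ -946645. Check v ∈ {∞, 2, 3, 5, 7, 11, 17, 37, 41, 43}.
v=11: a=11^2·(≡10), b=11^2·(≡9) mod 11; (10|11)=-1, (9|11)=+1; (−1)^{2·2·5}·(-1)^2·(+1)^2 = +1.
v=37: a=37^1·(≡23), b=37^1·(≡31) mod 37; (23|37)=-1, (31|37)=-1; (−1)^{1·1·18}·(-1)^1·(-1)^1 = +1.
v=7: a=7^1·(≡4), b=7^1·(≡6) mod 7; (4|7)=+1, (6|7)=-1; (−1)^{1·1·3}·(+1)^1·(-1)^1 = +1.
v=17: a=17^1·(≡8), b=17^1·(≡3) mod 17; (8|17)=+1, (3|17)=-1; (−1)^{1·1·8}·(+1)^1·(-1)^1 = -1.
v=2: v_2(a)=-2, v_2(b)=-6; units ≡ 3, 3 (mod 8); ε·ε+αω+βω = 1·1+-2·1+-6·1 ≡ 1  ⇒  (a,b)_2 = -1.
v=43: a=43^1·(≡9), b=43^1·(≡11) mod 43; (9|43)=+1, (11|43)=+1; (−1)^{1·1·21}·(+1)^1·(+1)^1 = -1.
v=5: a=5^-3·(≡1), b=5^-3·(≡1) mod 5; (1|5)=+1, (1|5)=+1; (−1)^{-3·-3·2}·(+1)^-3·(+1)^-3 = +1.
v=∞: -38812445 < 0 and -946645 < 0  ⇒  (a,b)_∞ = -1.
v=41: a=41^1·(≡10), b=41^2·(≡25) mod 41; (10|41)=+1, (25|41)=+1; (−1)^{1·2·20}·(+1)^2·(+1)^1 = +1.
v=3: a=3^6·(≡1), b=3^10·(≡2) mod 3; (1|3)=+1, (2|3)=-1; (−1)^{6·10·1}·(+1)^10·(-1)^6 = +1.
|Ram(-38812445, -946645)| = 4, even; anisotropic at {2, 17, 43, ∞}.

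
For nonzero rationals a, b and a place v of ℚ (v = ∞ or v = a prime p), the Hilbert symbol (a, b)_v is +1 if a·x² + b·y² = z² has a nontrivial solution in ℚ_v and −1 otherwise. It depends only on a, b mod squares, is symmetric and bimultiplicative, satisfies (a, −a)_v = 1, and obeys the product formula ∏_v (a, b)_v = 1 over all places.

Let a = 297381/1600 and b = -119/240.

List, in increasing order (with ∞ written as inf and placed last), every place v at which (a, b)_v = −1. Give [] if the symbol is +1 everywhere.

(a, b) ≡ (21, -1785) mod (ℚ^×)²; places V = {2, 3, 5, 7, 17, ∞}.
(a,b)_∞: sgn(21)=+, sgn(-1785)=−, so +1.
(a,b)_2: α=-6, β=-4; u≡5, v≡7 (mod 8); ε(u)ε(v)=0·1, αω(v)=-6·0, βω(u)=-4·1; sum ≡ 0  ⇒  +1.
(a,b)_7: α=3, u≡5; β=1, v≡2 (mod 7); (5|7)=-1, (2|7)=+1; sign (−1)^1·-1^1·+1^3 = +1.
(a,b)_3: α=1, u≡1; β=-1, v≡2 (mod 3); (1|3)=+1, (2|3)=-1; sign (−1)^1·+1^-1·-1^1 = +1.
(a,b)_5: α=-2, u≡4; β=-1, v≡2 (mod 5); (4|5)=+1, (2|5)=-1; sign (−1)^0·+1^-1·-1^-2 = +1.
(a,b)_17: α=2, u≡13; β=1, v≡5 (mod 17); (13|17)=+1, (5|17)=-1; sign (−1)^0·+1^1·-1^2 = +1.
Ram(a, b) = ∅: the form 21·x² + -1785·y² − z² is isotropic over every ℚ_v, so by Hasse–Minkowski it is isotropic over ℚ.

[]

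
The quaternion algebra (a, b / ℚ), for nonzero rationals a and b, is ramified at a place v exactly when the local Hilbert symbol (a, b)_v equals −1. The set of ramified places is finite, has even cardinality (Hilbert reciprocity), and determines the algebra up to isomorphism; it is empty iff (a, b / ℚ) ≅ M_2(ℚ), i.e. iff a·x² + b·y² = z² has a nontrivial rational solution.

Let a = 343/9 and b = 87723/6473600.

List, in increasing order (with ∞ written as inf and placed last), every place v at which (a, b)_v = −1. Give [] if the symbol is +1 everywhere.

(a, b) ≡ (7, 42) mod (ℚ^×)²; places V = {2, 3, 5, 7, 17, 19, ∞}.
(a,b)_3: α=-2, u≡1; β=5, v≡2 (mod 3); (1|3)=+1, (2|3)=-1; sign (−1)^0·+1^5·-1^-2 = +1.
(a,b)_19: α=0, u≡17; β=2, v≡1 (mod 19); (17|19)=+1, (1|19)=+1; sign (−1)^0·+1^2·+1^0 = +1.
(a,b)_2: α=0, β=-7; u≡7, v≡5 (mod 8); ε(u)ε(v)=1·0, αω(v)=0·1, βω(u)=-7·0; sum ≡ 0  ⇒  +1.
(a,b)_17: α=0, u≡6; β=-2, v≡8 (mod 17); (6|17)=-1, (8|17)=+1; sign (−1)^0·-1^-2·+1^0 = +1.
(a,b)_5: α=0, u≡2; β=-2, v≡2 (mod 5); (2|5)=-1, (2|5)=-1; sign (−1)^0·-1^-2·-1^0 = +1.
(a,b)_7: α=3, u≡4; β=-1, v≡3 (mod 7); (4|7)=+1, (3|7)=-1; sign (−1)^1·+1^-1·-1^3 = +1.
(a,b)_∞: sgn(7)=+, sgn(42)=+, so +1.
Ram(a, b) = ∅: the form 7·x² + 42·y² − z² is isotropic over every ℚ_v, so by Hasse–Minkowski it is isotropic over ℚ.

[]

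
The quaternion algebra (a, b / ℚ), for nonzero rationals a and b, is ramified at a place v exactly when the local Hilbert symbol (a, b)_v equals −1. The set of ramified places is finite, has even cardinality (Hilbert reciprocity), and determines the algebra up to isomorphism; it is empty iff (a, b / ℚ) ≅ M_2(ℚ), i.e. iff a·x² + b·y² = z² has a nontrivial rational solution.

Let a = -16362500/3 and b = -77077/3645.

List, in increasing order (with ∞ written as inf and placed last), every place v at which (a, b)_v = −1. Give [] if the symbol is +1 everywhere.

[7, 13, 17, inf]

Mod squares: a ≡ -19635, b ≡ -65. Check v ∈ {∞, 2, 3, 5, 7, 11, 13, 17}.
v=∞: -19635 < 0 and -65 < 0  ⇒  (a,b)_∞ = -1.
v=13: a=13^0·(≡5), b=13^1·(≡5) mod 13; (5|13)=-1, (5|13)=-1; (−1)^{0·1·6}·(-1)^1·(-1)^0 = -1.
v=7: a=7^1·(≡1), b=7^2·(≡6) mod 7; (1|7)=+1, (6|7)=-1; (−1)^{1·2·3}·(+1)^2·(-1)^1 = -1.
v=2: v_2(a)=2, v_2(b)=0; units ≡ 5, 7 (mod 8); ε·ε+αω+βω = 0·1+2·0+0·1 ≡ 0  ⇒  (a,b)_2 = +1.
v=5: a=5^5·(≡3), b=5^-1·(≡2) mod 5; (3|5)=-1, (2|5)=-1; (−1)^{5·-1·2}·(-1)^-1·(-1)^5 = +1.
v=11: a=11^1·(≡10), b=11^2·(≡3) mod 11; (10|11)=-1, (3|11)=+1; (−1)^{1·2·5}·(-1)^2·(+1)^1 = +1.
v=3: a=3^-1·(≡1), b=3^-6·(≡1) mod 3; (1|3)=+1, (1|3)=+1; (−1)^{-1·-6·1}·(+1)^-6·(+1)^-1 = +1.
v=17: a=17^1·(≡2), b=17^0·(≡5) mod 17; (2|17)=+1, (5|17)=-1; (−1)^{1·0·8}·(+1)^0·(-1)^1 = -1.
(-19635, -65 / ℚ) ramifies at {7, 13, 17, ∞}: a division algebra.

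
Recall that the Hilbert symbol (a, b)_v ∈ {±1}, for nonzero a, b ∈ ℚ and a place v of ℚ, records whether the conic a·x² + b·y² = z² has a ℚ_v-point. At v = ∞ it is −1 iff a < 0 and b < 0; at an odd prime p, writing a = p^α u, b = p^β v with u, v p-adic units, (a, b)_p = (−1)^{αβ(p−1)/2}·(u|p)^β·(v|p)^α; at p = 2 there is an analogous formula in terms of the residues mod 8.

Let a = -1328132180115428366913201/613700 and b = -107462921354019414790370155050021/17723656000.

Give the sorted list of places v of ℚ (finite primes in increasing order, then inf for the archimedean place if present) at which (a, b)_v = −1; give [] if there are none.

Mod squares: a ≡ -227953, b ≡ -2242385. Check v ∈ {∞, 2, 3, 5, 11, 17, 19, 23, 31, 37, 41, 53}.
v=∞: -227953 < 0 and -2242385 < 0  ⇒  (a,b)_∞ = -1.
v=17: a=17^-1·(≡4), b=17^-1·(≡1) mod 17; (4|17)=+1, (1|17)=+1; (−1)^{-1·-1·8}·(+1)^-1·(+1)^-1 = +1.
v=37: a=37^2·(≡10), b=37^3·(≡11) mod 37; (10|37)=+1, (11|37)=+1; (−1)^{2·3·18}·(+1)^3·(+1)^2 = +1.
v=31: a=31^2·(≡15), b=31^3·(≡20) mod 31; (15|31)=-1, (20|31)=+1; (−1)^{2·3·15}·(-1)^3·(+1)^2 = -1.
v=2: v_2(a)=-2, v_2(b)=-6; units ≡ 7, 7 (mod 8); ε·ε+αω+βω = 1·1+-2·0+-6·0 ≡ 1  ⇒  (a,b)_2 = -1.
v=19: a=19^-2·(≡16), b=19^-4·(≡2) mod 19; (16|19)=+1, (2|19)=-1; (−1)^{-2·-4·9}·(+1)^-4·(-1)^-2 = +1.
v=5: a=5^-2·(≡3), b=5^-3·(≡3) mod 5; (3|5)=-1, (3|5)=-1; (−1)^{-2·-3·2}·(-1)^-3·(-1)^-2 = -1.
v=23: a=23^1·(≡1), b=23^1·(≡18) mod 23; (1|23)=+1, (18|23)=+1; (−1)^{1·1·11}·(+1)^1·(+1)^1 = -1.
v=53: a=53^3·(≡48), b=53^4·(≡45) mod 53; (48|53)=-1, (45|53)=-1; (−1)^{3·4·26}·(-1)^4·(-1)^3 = -1.
v=3: a=3^2·(≡2), b=3^2·(≡1) mod 3; (2|3)=-1, (1|3)=+1; (−1)^{2·2·1}·(-1)^2·(+1)^2 = +1.
v=11: a=11^7·(≡9), b=11^10·(≡9) mod 11; (9|11)=+1, (9|11)=+1; (−1)^{7·10·5}·(+1)^10·(+1)^7 = +1.
v=41: a=41^2·(≡6), b=41^2·(≡17) mod 41; (6|41)=-1, (17|41)=-1; (−1)^{2·2·20}·(-1)^2·(-1)^2 = +1.
Ram(-227953, -2242385) = {2, 5, 23, 31, 53, ∞}; no ℚ_2-point on the conic.

[2, 5, 23, 31, 53, inf]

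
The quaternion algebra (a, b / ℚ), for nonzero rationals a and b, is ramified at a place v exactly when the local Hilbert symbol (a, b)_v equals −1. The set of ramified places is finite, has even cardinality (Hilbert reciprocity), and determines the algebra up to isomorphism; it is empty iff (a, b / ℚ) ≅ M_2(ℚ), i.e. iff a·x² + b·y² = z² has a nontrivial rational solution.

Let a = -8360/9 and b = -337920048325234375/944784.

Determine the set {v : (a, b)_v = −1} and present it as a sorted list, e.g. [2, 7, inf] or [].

Mod squares: a ≡ -2090, b ≡ -7735. Check v ∈ {∞, 2, 3, 5, 7, 11, 13, 17, 19, 23}.
v=13: a=13^0·(≡10), b=13^1·(≡1) mod 13; (10|13)=+1, (1|13)=+1; (−1)^{0·1·6}·(+1)^1·(+1)^0 = +1.
v=19: a=19^1·(≡6), b=19^2·(≡7) mod 19; (6|19)=+1, (7|19)=+1; (−1)^{1·2·9}·(+1)^2·(+1)^1 = +1.
v=17: a=17^0·(≡8), b=17^1·(≡2) mod 17; (8|17)=+1, (2|17)=+1; (−1)^{0·1·8}·(+1)^1·(+1)^0 = +1.
v=5: a=5^1·(≡2), b=5^7·(≡3) mod 5; (2|5)=-1, (3|5)=-1; (−1)^{1·7·2}·(-1)^7·(-1)^1 = +1.
v=11: a=11^1·(≡6), b=11^4·(≡4) mod 11; (6|11)=-1, (4|11)=+1; (−1)^{1·4·5}·(-1)^4·(+1)^1 = +1.
v=2: v_2(a)=3, v_2(b)=-4; units ≡ 3, 1 (mod 8); ε·ε+αω+βω = 1·0+3·0+-4·1 ≡ 0  ⇒  (a,b)_2 = +1.
v=7: a=7^0·(≡6), b=7^1·(≡1) mod 7; (6|7)=-1, (1|7)=+1; (−1)^{0·1·3}·(-1)^1·(+1)^0 = -1.
v=3: a=3^-2·(≡1), b=3^-10·(≡2) mod 3; (1|3)=+1, (2|3)=-1; (−1)^{-2·-10·1}·(+1)^-10·(-1)^-2 = +1.
v=23: a=23^0·(≡9), b=23^2·(≡1) mod 23; (9|23)=+1, (1|23)=+1; (−1)^{0·2·11}·(+1)^2·(+1)^0 = +1.
v=∞: -2090 < 0 and -7735 < 0  ⇒  (a,b)_∞ = -1.
Ram(-2090, -7735) = {7, ∞}; no ℚ_7-point on the conic.

[7, inf]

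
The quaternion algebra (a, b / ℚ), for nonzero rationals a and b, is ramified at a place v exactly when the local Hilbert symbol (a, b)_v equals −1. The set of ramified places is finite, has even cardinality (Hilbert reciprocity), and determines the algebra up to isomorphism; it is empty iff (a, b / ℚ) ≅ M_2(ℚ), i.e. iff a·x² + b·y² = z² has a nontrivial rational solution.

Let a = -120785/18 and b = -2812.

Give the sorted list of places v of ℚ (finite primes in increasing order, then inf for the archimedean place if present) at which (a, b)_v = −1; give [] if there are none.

[5, 17, 19, inf]

Mod squares: a ≡ -4930, b ≡ -703. Check v ∈ {∞, 2, 3, 5, 7, 17, 19, 29, 37}.
v=3: a=3^-2·(≡2), b=3^0·(≡2) mod 3; (2|3)=-1, (2|3)=-1; (−1)^{-2·0·1}·(-1)^0·(-1)^-2 = +1.
v=17: a=17^1·(≡1), b=17^0·(≡10) mod 17; (1|17)=+1, (10|17)=-1; (−1)^{1·0·8}·(+1)^0·(-1)^1 = -1.
v=∞: -4930 < 0 and -703 < 0  ⇒  (a,b)_∞ = -1.
v=7: a=7^2·(≡5), b=7^0·(≡2) mod 7; (5|7)=-1, (2|7)=+1; (−1)^{2·0·3}·(-1)^0·(+1)^2 = +1.
v=19: a=19^0·(≡2), b=19^1·(≡4) mod 19; (2|19)=-1, (4|19)=+1; (−1)^{0·1·9}·(-1)^1·(+1)^0 = -1.
v=29: a=29^1·(≡28), b=29^0·(≡1) mod 29; (28|29)=+1, (1|29)=+1; (−1)^{1·0·14}·(+1)^0·(+1)^1 = +1.
v=2: v_2(a)=-1, v_2(b)=2; units ≡ 7, 1 (mod 8); ε·ε+αω+βω = 1·0+-1·0+2·0 ≡ 0  ⇒  (a,b)_2 = +1.
v=37: a=37^0·(≡34), b=37^1·(≡35) mod 37; (34|37)=+1, (35|37)=-1; (−1)^{0·1·18}·(+1)^1·(-1)^0 = +1.
v=5: a=5^1·(≡1), b=5^0·(≡3) mod 5; (1|5)=+1, (3|5)=-1; (−1)^{1·0·2}·(+1)^0·(-1)^1 = -1.
Ram(-4930, -703) = {5, 17, 19, ∞}; no ℚ_5-point on the conic.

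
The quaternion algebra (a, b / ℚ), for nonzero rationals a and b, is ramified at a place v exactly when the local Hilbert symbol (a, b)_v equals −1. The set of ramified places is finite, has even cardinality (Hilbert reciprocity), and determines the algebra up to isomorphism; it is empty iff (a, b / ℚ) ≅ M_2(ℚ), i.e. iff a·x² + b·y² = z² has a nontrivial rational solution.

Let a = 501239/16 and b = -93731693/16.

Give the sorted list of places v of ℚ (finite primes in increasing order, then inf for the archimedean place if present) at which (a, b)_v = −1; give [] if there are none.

(a, b) ≡ (501239, -93731693) mod (ℚ^×)²; places V = {2, 11, 17, 19, 23, 31, 37, ∞}.
(a,b)_2: α=-4, β=-4; u≡7, v≡3 (mod 8); ε(u)ε(v)=1·1, αω(v)=-4·1, βω(u)=-4·0; sum ≡ 1  ⇒  -1.
(a,b)_37: α=1, u≡35; β=1, v≡4 (mod 37); (35|37)=-1, (4|37)=+1; sign (−1)^0·-1^1·+1^1 = -1.
(a,b)_∞: sgn(501239)=+, sgn(-93731693)=−, so +1.
(a,b)_19: α=1, u≡16; β=1, v≡10 (mod 19); (16|19)=+1, (10|19)=-1; sign (−1)^1·+1^1·-1^1 = +1.
(a,b)_17: α=0, u≡6; β=1, v≡2 (mod 17); (6|17)=-1, (2|17)=+1; sign (−1)^0·-1^1·+1^0 = -1.
(a,b)_31: α=1, u≡5; β=1, v≡26 (mod 31); (5|31)=+1, (26|31)=-1; sign (−1)^1·+1^1·-1^1 = +1.
(a,b)_11: α=0, u≡7; β=1, v≡2 (mod 11); (7|11)=-1, (2|11)=-1; sign (−1)^0·-1^1·-1^0 = -1.
(a,b)_23: α=1, u≡18; β=1, v≡15 (mod 23); (18|23)=+1, (15|23)=-1; sign (−1)^1·+1^1·-1^1 = +1.
(501239, -93731693 / ℚ) ramifies at {2, 11, 17, 37}: a division algebra.

[2, 11, 17, 37]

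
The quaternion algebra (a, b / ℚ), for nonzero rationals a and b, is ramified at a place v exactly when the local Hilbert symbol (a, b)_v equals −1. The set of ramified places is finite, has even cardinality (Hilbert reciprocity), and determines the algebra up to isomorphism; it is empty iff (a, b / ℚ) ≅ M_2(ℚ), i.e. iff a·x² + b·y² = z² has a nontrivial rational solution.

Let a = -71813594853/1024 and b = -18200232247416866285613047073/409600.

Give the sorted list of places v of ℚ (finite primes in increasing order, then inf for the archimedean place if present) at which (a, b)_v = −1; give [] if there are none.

(a, b) ≡ (-7979288317, -3529097) mod (ℚ^×)²; places V = {2, 3, 5, 7, 11, 13, 17, 19, 23, 29, 37, ∞}.
(a,b)_19: α=1, u≡6; β=2, v≡4 (mod 19); (6|19)=+1, (4|19)=+1; sign (−1)^0·+1^2·+1^1 = +1.
(a,b)_13: α=1, u≡4; β=3, v≡4 (mod 13); (4|13)=+1, (4|13)=+1; sign (−1)^0·+1^3·+1^1 = +1.
(a,b)_3: α=2, u≡2; β=4, v≡1 (mod 3); (2|3)=-1, (1|3)=+1; sign (−1)^0·-1^4·+1^2 = +1.
(a,b)_29: α=1, u≡9; β=3, v≡6 (mod 29); (9|29)=+1, (6|29)=+1; sign (−1)^0·+1^3·+1^1 = +1.
(a,b)_11: α=1, u≡1; β=3, v≡8 (mod 11); (1|11)=+1, (8|11)=-1; sign (−1)^1·+1^3·-1^1 = +1.
(a,b)_23: α=1, u≡3; β=3, v≡20 (mod 23); (3|23)=+1, (20|23)=-1; sign (−1)^1·+1^3·-1^1 = +1.
(a,b)_37: α=1, u≡22; β=3, v≡31 (mod 37); (22|37)=-1, (31|37)=-1; sign (−1)^0·-1^3·-1^1 = +1.
(a,b)_∞: sgn(-7979288317)=−, sgn(-3529097)=−, so -1.
(a,b)_2: α=-10, β=-14; u≡3, v≡7 (mod 8); ε(u)ε(v)=1·1, αω(v)=-10·0, βω(u)=-14·1; sum ≡ 1  ⇒  -1.
(a,b)_5: α=0, u≡3; β=-2, v≡3 (mod 5); (3|5)=-1, (3|5)=-1; sign (−1)^0·-1^-2·-1^0 = +1.
(a,b)_7: α=1, u≡2; β=2, v≡2 (mod 7); (2|7)=+1, (2|7)=+1; sign (−1)^0·+1^2·+1^1 = +1.
(a,b)_17: α=1, u≡6; β=2, v≡16 (mod 17); (6|17)=-1, (16|17)=+1; sign (−1)^0·-1^2·+1^1 = +1.
Ram(-7979288317, -3529097) = {2, ∞}; no ℚ_2-point on the conic.

[2, inf]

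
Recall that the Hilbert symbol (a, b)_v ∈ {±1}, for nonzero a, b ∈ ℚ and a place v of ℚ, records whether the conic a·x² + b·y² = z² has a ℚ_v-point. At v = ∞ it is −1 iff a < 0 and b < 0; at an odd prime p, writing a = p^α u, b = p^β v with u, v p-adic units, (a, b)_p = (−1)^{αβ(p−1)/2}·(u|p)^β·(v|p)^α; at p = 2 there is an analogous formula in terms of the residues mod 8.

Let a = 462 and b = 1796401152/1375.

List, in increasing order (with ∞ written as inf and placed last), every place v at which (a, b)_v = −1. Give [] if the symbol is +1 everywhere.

[5, 7, 13, 17]

Mod squares: a ≡ 462, b ≡ 24310. Check v ∈ {∞, 2, 3, 5, 7, 11, 13, 17}.
v=17: a=17^0·(≡3), b=17^1·(≡9) mod 17; (3|17)=-1, (9|17)=+1; (−1)^{0·1·8}·(-1)^1·(+1)^0 = -1.
v=3: a=3^1·(≡1), b=3^4·(≡1) mod 3; (1|3)=+1, (1|3)=+1; (−1)^{1·4·1}·(+1)^4·(+1)^1 = +1.
v=7: a=7^1·(≡3), b=7^2·(≡5) mod 7; (3|7)=-1, (5|7)=-1; (−1)^{1·2·3}·(-1)^2·(-1)^1 = -1.
v=2: v_2(a)=1, v_2(b)=11; units ≡ 7, 3 (mod 8); ε·ε+αω+βω = 1·1+1·1+11·0 ≡ 0  ⇒  (a,b)_2 = +1.
v=13: a=13^0·(≡7), b=13^1·(≡6) mod 13; (7|13)=-1, (6|13)=-1; (−1)^{0·1·6}·(-1)^1·(-1)^0 = -1.
v=11: a=11^1·(≡9), b=11^-1·(≡10) mod 11; (9|11)=+1, (10|11)=-1; (−1)^{1·-1·5}·(+1)^-1·(-1)^1 = +1.
v=5: a=5^0·(≡2), b=5^-3·(≡2) mod 5; (2|5)=-1, (2|5)=-1; (−1)^{0·-3·2}·(-1)^-3·(-1)^0 = -1.
v=∞: 462 > 0 and 24310 > 0  ⇒  (a,b)_∞ = +1.
Ram(462, 24310) = {5, 7, 13, 17}; no ℚ_5-point on the conic.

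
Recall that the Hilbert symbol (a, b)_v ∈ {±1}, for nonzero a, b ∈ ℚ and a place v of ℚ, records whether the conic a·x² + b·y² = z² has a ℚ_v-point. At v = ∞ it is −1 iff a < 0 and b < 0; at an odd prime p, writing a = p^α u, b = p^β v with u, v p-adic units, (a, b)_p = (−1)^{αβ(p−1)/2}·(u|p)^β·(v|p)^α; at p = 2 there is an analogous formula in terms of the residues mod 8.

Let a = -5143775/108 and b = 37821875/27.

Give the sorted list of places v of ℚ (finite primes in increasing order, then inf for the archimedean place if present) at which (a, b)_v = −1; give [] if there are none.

[5, 13]

(a, b) ≡ (-12597, 3705) mod (ℚ^×)²; places V = {2, 3, 5, 7, 13, 17, 19, ∞}.
(a,b)_5: α=2, u≡3; β=5, v≡4 (mod 5); (3|5)=-1, (4|5)=+1; sign (−1)^0·-1^5·+1^2 = -1.
(a,b)_19: α=1, u≡18; β=1, v≡16 (mod 19); (18|19)=-1, (16|19)=+1; sign (−1)^1·-1^1·+1^1 = +1.
(a,b)_2: α=-2, β=0; u≡3, v≡1 (mod 8); ε(u)ε(v)=1·0, αω(v)=-2·0, βω(u)=0·1; sum ≡ 0  ⇒  +1.
(a,b)_∞: sgn(-12597)=−, sgn(3705)=+, so +1.
(a,b)_17: α=1, u≡7; β=0, v≡2 (mod 17); (7|17)=-1, (2|17)=+1; sign (−1)^0·-1^0·+1^1 = +1.
(a,b)_13: α=1, u≡8; β=1, v≡1 (mod 13); (8|13)=-1, (1|13)=+1; sign (−1)^0·-1^1·+1^1 = -1.
(a,b)_7: α=2, u≡6; β=2, v≡1 (mod 7); (6|7)=-1, (1|7)=+1; sign (−1)^0·-1^2·+1^2 = +1.
(a,b)_3: α=-3, u≡1; β=-3, v≡2 (mod 3); (1|3)=+1, (2|3)=-1; sign (−1)^1·+1^-3·-1^-3 = +1.
Ram(-12597, 3705) = {5, 13}; no ℚ_5-point on the conic.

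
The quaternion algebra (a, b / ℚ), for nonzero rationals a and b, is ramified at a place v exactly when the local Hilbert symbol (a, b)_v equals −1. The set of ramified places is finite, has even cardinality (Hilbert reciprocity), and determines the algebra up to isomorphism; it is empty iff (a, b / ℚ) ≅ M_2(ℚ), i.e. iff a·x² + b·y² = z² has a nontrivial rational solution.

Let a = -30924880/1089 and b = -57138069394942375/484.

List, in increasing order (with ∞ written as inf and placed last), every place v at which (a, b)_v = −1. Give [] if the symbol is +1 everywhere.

[19, inf]

Mod squares: a ≡ -805, b ≡ -15295. Check v ∈ {∞, 2, 3, 5, 7, 11, 19, 23}.
v=19: a=19^0·(≡15), b=19^1·(≡3) mod 19; (15|19)=-1, (3|19)=-1; (−1)^{0·1·9}·(-1)^1·(-1)^0 = -1.
v=5: a=5^1·(≡1), b=5^3·(≡4) mod 5; (1|5)=+1, (4|5)=+1; (−1)^{1·3·2}·(+1)^3·(+1)^1 = +1.
v=23: a=23^1·(≡14), b=23^3·(≡6) mod 23; (14|23)=-1, (6|23)=+1; (−1)^{1·3·11}·(-1)^3·(+1)^1 = +1.
v=3: a=3^-2·(≡2), b=3^0·(≡2) mod 3; (2|3)=-1, (2|3)=-1; (−1)^{-2·0·1}·(-1)^0·(-1)^-2 = +1.
v=11: a=11^-2·(≡4), b=11^-2·(≡10) mod 11; (4|11)=+1, (10|11)=-1; (−1)^{-2·-2·5}·(+1)^-2·(-1)^-2 = +1.
v=∞: -805 < 0 and -15295 < 0  ⇒  (a,b)_∞ = -1.
v=7: a=7^5·(≡2), b=7^11·(≡5) mod 7; (2|7)=+1, (5|7)=-1; (−1)^{5·11·3}·(+1)^11·(-1)^5 = +1.
v=2: v_2(a)=4, v_2(b)=-2; units ≡ 3, 1 (mod 8); ε·ε+αω+βω = 1·0+4·0+-2·1 ≡ 0  ⇒  (a,b)_2 = +1.
|Ram(-805, -15295)| = 2, even; anisotropic at {19, ∞}.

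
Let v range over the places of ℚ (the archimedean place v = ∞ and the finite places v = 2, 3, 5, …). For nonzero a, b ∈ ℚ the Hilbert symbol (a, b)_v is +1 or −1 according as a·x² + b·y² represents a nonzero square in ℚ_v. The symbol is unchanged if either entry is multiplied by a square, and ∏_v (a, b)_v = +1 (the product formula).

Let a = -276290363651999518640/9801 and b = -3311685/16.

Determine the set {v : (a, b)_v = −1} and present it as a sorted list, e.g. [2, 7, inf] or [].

(a, b) ≡ (-224315, -40885) mod (ℚ^×)²; places V = {2, 3, 5, 7, 11, 13, 17, 29, 37, ∞}.
(a,b)_11: α=-2, u≡7; β=0, v≡6 (mod 11); (7|11)=-1, (6|11)=-1; sign (−1)^0·-1^0·-1^-2 = +1.
(a,b)_7: α=1, u≡1; β=0, v≡4 (mod 7); (1|7)=+1, (4|7)=+1; sign (−1)^0·+1^0·+1^1 = +1.
(a,b)_17: α=3, u≡5; β=1, v≡2 (mod 17); (5|17)=-1, (2|17)=+1; sign (−1)^0·-1^1·+1^3 = -1.
(a,b)_13: α=3, u≡10; β=1, v≡1 (mod 13); (10|13)=+1, (1|13)=+1; sign (−1)^0·+1^1·+1^3 = +1.
(a,b)_29: α=3, u≡15; β=0, v≡9 (mod 29); (15|29)=-1, (9|29)=+1; sign (−1)^0·-1^0·+1^3 = +1.
(a,b)_3: α=-4, u≡1; β=4, v≡2 (mod 3); (1|3)=+1, (2|3)=-1; sign (−1)^0·+1^4·-1^-4 = +1.
(a,b)_2: α=4, β=-4; u≡5, v≡3 (mod 8); ε(u)ε(v)=0·1, αω(v)=4·1, βω(u)=-4·1; sum ≡ 0  ⇒  +1.
(a,b)_5: α=1, u≡2; β=1, v≡3 (mod 5); (2|5)=-1, (3|5)=-1; sign (−1)^0·-1^1·-1^1 = +1.
(a,b)_∞: sgn(-224315)=−, sgn(-40885)=−, so -1.
(a,b)_37: α=4, u≡11; β=1, v≡23 (mod 37); (11|37)=+1, (23|37)=-1; sign (−1)^0·+1^1·-1^4 = +1.
|Ram(-224315, -40885)| = 2, even; anisotropic at {17, ∞}.

[17, inf]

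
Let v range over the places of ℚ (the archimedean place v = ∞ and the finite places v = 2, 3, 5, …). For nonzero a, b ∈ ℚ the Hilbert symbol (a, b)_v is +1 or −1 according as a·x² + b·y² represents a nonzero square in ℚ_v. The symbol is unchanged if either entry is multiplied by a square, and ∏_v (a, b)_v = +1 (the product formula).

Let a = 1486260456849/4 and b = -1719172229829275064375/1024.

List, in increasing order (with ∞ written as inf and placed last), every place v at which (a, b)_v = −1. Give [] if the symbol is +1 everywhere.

Mod squares: a ≡ 65569, b ≡ -1508087. Check v ∈ {∞, 2, 3, 5, 7, 17, 19, 23, 29, 37}.
v=7: a=7^1·(≡2), b=7^1·(≡5) mod 7; (2|7)=+1, (5|7)=-1; (−1)^{1·1·3}·(+1)^1·(-1)^1 = +1.
v=∞: 65569 > 0 and -1508087 < 0  ⇒  (a,b)_∞ = +1.
v=23: a=23^4·(≡11), b=23^7·(≡6) mod 23; (11|23)=-1, (6|23)=+1; (−1)^{4·7·11}·(-1)^7·(+1)^4 = -1.
v=2: v_2(a)=-2, v_2(b)=-10; units ≡ 1, 1 (mod 8); ε·ε+αω+βω = 0·0+-2·0+-10·0 ≡ 0  ⇒  (a,b)_2 = +1.
v=19: a=19^1·(≡2), b=19^1·(≡17) mod 19; (2|19)=-1, (17|19)=+1; (−1)^{1·1·9}·(-1)^1·(+1)^1 = +1.
v=37: a=37^0·(≡32), b=37^2·(≡12) mod 37; (32|37)=-1, (12|37)=+1; (−1)^{0·2·18}·(-1)^2·(+1)^0 = +1.
v=29: a=29^1·(≡1), b=29^1·(≡9) mod 29; (1|29)=+1, (9|29)=+1; (−1)^{1·1·14}·(+1)^1·(+1)^1 = +1.
v=3: a=3^4·(≡1), b=3^2·(≡1) mod 3; (1|3)=+1, (1|3)=+1; (−1)^{4·2·1}·(+1)^2·(+1)^4 = +1.
v=17: a=17^1·(≡8), b=17^1·(≡10) mod 17; (8|17)=+1, (10|17)=-1; (−1)^{1·1·8}·(+1)^1·(-1)^1 = -1.
v=5: a=5^0·(≡1), b=5^4·(≡3) mod 5; (1|5)=+1, (3|5)=-1; (−1)^{0·4·2}·(+1)^4·(-1)^0 = +1.
(65569, -1508087 / ℚ) ramifies at {17, 23}: a division algebra.

[17, 23]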